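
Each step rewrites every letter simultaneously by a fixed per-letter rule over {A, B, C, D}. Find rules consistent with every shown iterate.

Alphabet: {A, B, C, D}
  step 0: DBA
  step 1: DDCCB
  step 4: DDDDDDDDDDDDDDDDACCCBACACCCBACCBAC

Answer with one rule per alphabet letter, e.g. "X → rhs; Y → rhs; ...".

A->CB, B->C, C->AC, D->DD

  step 0 ⇒ step 1: DBA ⇒ DD·C·CB
    A ↦ CB
    B ↦ C
    D ↦ DD
    C ↦ AC  (constrained at step 1)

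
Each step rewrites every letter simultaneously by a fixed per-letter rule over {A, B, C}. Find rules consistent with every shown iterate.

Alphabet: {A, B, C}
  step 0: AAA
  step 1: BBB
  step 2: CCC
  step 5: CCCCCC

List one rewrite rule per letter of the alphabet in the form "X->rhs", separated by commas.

  step 1 ⇒ step 2: BBB ⇒ C·C·C
    B ↦ C
  step 0 ⇒ step 1: AAA ⇒ B·B·B
    A ↦ B
    C ↦ AA  (constrained at step 2)

A->B, B->C, C->AA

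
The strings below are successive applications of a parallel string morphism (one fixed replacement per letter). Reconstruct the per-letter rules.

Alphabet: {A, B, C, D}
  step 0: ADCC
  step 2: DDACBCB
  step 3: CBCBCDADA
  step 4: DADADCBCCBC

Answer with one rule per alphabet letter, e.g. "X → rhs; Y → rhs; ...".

A->C, B->A, C->D, D->CB

  step 3 ⇒ step 4: CBCBCDADA ⇒ D·A·D·A·D·CB·C·CB·C
    A ↦ C
    B ↦ A
    C ↦ D
    D ↦ CB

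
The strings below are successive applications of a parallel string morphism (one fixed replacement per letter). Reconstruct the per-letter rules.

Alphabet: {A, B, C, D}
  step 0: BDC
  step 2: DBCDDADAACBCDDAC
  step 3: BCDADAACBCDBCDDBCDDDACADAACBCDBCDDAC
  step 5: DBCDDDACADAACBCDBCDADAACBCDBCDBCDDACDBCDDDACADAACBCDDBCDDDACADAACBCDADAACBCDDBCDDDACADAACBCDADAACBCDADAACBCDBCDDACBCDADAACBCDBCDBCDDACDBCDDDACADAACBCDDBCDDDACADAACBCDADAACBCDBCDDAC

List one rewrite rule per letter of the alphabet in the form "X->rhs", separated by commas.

A->D, B->ADA, C->AC, D->BCD

  step 2 ⇒ step 3: DBCDDADAACBCDDAC ⇒ BCD·ADA·AC·BCD·BCD·D·BCD·D·D·AC·ADA·AC·BCD·BCD·D·AC
    A ↦ D
    B ↦ ADA
    C ↦ AC
    D ↦ BCD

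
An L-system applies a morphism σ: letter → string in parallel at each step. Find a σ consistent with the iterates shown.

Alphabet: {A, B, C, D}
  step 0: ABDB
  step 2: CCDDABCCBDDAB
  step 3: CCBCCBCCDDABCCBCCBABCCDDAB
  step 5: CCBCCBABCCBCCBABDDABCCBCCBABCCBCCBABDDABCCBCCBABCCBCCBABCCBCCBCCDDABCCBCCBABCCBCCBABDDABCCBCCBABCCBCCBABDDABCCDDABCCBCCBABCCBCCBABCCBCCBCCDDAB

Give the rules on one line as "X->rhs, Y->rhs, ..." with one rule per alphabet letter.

  step 2 ⇒ step 3: CCDDABCCBDDAB ⇒ CCB·CCB·C·C·DD·AB·CCB·CCB·AB·C·C·DD·AB
    A ↦ DD
    B ↦ AB
    C ↦ CCB
    D ↦ C

A->DD, B->AB, C->CCB, D->C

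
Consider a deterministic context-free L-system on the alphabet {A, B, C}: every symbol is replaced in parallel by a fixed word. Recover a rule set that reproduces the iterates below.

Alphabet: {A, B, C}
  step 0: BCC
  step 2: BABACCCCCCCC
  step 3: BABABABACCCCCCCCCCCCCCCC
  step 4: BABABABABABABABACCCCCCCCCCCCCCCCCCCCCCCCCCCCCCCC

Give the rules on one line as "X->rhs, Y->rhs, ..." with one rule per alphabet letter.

A->BA, B->BA, C->CC

  step 3 ⇒ step 4: BABABABACCCCCCCCCCCCCCCC ⇒ BA·BA·BA·BA·BA·BA·BA·BA·CC·CC·CC·CC·CC·CC·CC·CC·CC·CC·CC·CC·CC·CC·CC·CC
    A ↦ BA
    B ↦ BA
    C ↦ CC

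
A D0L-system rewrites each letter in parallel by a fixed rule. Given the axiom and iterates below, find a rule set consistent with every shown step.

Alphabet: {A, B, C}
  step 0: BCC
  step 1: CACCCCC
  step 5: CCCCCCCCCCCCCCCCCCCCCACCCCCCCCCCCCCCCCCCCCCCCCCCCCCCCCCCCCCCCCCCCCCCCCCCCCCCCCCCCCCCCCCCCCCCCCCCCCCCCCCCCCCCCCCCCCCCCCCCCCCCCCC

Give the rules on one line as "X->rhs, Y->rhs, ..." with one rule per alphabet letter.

  step 0 ⇒ step 1: BCC ⇒ CAC·CC·CC
    B ↦ CAC
    C ↦ CC
    A ↦ BCC  (constrained at step 1)

A->BCC, B->CAC, C->CC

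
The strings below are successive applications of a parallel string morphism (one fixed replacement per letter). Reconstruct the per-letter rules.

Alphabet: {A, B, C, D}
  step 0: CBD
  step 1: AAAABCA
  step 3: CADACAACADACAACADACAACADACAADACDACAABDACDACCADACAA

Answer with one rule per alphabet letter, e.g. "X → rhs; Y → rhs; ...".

A->DAC, B->AAB, C->AA, D->CA

  step 0 ⇒ step 1: CBD ⇒ AA·AAB·CA
    B ↦ AAB
    C ↦ AA
    D ↦ CA
    A ↦ DAC  (constrained at step 1)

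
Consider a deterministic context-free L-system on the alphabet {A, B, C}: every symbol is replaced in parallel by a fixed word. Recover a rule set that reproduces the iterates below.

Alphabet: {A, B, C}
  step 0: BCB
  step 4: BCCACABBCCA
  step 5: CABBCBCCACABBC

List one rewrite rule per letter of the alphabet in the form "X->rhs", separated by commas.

  step 4 ⇒ step 5: BCCACABBCCA ⇒ CA·B·B·C·B·C·CA·CA·B·B·C
    A ↦ C
    B ↦ CA
    C ↦ B

A->C, B->CA, C->B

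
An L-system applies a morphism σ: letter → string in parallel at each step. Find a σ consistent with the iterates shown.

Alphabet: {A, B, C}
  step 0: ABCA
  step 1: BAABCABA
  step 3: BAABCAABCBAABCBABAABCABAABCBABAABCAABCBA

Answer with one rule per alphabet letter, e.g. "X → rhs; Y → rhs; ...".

A->BA, B->ABC, C->A

  step 0 ⇒ step 1: ABCA ⇒ BA·ABC·A·BA
    A ↦ BA
    B ↦ ABC
    C ↦ A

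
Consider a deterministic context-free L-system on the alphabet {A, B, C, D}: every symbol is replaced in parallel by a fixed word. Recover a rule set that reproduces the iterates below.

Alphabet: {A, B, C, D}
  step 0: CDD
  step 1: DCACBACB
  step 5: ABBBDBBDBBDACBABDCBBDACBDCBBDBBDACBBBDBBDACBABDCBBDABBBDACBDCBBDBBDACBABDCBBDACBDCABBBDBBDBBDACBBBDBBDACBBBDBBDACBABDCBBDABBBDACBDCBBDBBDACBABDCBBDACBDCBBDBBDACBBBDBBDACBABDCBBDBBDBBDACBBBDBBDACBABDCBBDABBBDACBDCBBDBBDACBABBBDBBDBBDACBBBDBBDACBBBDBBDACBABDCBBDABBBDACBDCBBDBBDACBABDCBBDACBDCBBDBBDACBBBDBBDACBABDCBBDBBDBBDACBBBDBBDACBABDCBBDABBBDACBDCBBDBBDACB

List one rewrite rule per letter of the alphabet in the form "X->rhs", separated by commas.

A->AB, B->BBD, C->DC, D->ACB

  step 0 ⇒ step 1: CDD ⇒ DC·ACB·ACB
    C ↦ DC
    D ↦ ACB
    A ↦ AB  (constrained at step 1)
    B ↦ BBD  (constrained at step 1)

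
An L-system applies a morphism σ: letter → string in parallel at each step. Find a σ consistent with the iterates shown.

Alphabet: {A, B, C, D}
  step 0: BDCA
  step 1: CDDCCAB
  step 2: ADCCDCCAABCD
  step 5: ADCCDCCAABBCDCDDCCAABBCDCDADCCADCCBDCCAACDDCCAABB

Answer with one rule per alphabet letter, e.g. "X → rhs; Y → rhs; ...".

  step 1 ⇒ step 2: CDDCCAB ⇒ A·DCC·DCC·A·A·B·CD
    A ↦ B
    B ↦ CD
    C ↦ A
    D ↦ DCC

A->B, B->CD, C->A, D->DCC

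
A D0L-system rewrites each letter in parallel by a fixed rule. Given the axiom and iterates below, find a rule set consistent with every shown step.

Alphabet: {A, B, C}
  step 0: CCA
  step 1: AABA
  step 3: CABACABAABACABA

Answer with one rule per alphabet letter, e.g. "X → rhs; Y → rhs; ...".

  step 0 ⇒ step 1: CCA ⇒ A·A·BA
    A ↦ BA
    C ↦ A
    B ↦ CA  (constrained at step 1)

A->BA, B->CA, C->A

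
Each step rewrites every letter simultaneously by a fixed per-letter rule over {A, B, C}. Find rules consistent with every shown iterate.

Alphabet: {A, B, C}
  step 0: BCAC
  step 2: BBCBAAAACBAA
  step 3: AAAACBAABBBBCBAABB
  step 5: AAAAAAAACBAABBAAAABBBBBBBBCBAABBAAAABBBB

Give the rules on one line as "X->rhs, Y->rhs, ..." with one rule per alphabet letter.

  step 2 ⇒ step 3: BBCBAAAACBAA ⇒ AA·AA·CB·AA·B·B·B·B·CB·AA·B·B
    A ↦ B
    B ↦ AA
    C ↦ CB

A->B, B->AA, C->CB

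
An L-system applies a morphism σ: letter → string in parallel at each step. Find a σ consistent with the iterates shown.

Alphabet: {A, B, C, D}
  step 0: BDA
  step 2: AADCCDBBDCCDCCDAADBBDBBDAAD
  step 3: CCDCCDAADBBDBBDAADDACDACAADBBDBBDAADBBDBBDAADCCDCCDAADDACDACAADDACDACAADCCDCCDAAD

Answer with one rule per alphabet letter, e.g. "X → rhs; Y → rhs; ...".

A->CCD, B->DAC, C->BBD, D->AAD

  step 2 ⇒ step 3: AADCCDBBDCCDCCDAADBBDBBDAAD ⇒ CCD·CCD·AAD·BBD·BBD·AAD·DAC·DAC·AAD·BBD·BBD·AAD·BBD·BBD·AAD·CCD·CCD·AAD·DAC·DAC·AAD·DAC·DAC·AAD·CCD·CCD·AAD
    A ↦ CCD
    B ↦ DAC
    C ↦ BBD
    D ↦ AAD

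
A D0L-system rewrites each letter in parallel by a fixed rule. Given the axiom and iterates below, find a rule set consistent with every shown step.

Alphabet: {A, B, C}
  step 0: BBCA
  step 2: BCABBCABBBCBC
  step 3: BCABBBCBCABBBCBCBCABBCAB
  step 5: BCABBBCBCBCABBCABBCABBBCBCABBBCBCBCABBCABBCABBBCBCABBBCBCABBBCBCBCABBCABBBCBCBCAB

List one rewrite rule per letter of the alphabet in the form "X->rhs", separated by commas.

A->B, B->BC, C->AB

  step 2 ⇒ step 3: BCABBCABBBCBC ⇒ BC·AB·B·BC·BC·AB·B·BC·BC·BC·AB·BC·AB
    A ↦ B
    B ↦ BC
    C ↦ AB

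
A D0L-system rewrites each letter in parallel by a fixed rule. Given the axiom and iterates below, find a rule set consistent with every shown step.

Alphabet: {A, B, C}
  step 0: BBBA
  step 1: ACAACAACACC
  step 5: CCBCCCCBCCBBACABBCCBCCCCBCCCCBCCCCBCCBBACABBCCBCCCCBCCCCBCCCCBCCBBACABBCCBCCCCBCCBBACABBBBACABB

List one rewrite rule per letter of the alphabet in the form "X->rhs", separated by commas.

  step 0 ⇒ step 1: BBBA ⇒ ACA·ACA·ACA·CC
    A ↦ CC
    B ↦ ACA
    C ↦ B  (constrained at step 1)

A->CC, B->ACA, C->B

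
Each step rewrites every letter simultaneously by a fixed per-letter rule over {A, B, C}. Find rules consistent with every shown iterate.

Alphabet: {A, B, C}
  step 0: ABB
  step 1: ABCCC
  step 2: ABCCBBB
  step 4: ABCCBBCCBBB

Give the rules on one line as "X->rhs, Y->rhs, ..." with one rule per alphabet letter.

A->ABC, B->C, C->B

  step 1 ⇒ step 2: ABCCC ⇒ ABC·C·B·B·B
    A ↦ ABC
    B ↦ C
    C ↦ B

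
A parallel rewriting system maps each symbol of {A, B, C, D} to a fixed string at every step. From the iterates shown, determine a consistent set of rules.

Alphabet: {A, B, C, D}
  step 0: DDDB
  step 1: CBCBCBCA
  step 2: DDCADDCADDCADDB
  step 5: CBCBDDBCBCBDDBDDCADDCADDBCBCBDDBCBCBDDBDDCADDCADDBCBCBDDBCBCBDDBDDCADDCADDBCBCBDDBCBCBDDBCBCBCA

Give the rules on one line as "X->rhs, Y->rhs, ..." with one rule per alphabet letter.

A->B, B->CA, C->DD, D->CB

  step 1 ⇒ step 2: CBCBCBCA ⇒ DD·CA·DD·CA·DD·CA·DD·B
    A ↦ B
    B ↦ CA
    C ↦ DD
  step 0 ⇒ step 1: DDDB ⇒ CB·CB·CB·CA
    D ↦ CB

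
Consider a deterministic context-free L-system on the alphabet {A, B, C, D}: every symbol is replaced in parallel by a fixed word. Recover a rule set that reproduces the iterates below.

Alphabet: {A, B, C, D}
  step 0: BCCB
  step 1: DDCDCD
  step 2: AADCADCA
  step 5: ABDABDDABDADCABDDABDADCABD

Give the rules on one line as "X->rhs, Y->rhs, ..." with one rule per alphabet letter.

A->BD, B->D, C->DC, D->A

  step 1 ⇒ step 2: DDCDCD ⇒ A·A·DC·A·DC·A
    C ↦ DC
    D ↦ A
    A ↦ BD  (constrained at step 2)
  step 0 ⇒ step 1: BCCB ⇒ D·DC·DC·D
    B ↦ D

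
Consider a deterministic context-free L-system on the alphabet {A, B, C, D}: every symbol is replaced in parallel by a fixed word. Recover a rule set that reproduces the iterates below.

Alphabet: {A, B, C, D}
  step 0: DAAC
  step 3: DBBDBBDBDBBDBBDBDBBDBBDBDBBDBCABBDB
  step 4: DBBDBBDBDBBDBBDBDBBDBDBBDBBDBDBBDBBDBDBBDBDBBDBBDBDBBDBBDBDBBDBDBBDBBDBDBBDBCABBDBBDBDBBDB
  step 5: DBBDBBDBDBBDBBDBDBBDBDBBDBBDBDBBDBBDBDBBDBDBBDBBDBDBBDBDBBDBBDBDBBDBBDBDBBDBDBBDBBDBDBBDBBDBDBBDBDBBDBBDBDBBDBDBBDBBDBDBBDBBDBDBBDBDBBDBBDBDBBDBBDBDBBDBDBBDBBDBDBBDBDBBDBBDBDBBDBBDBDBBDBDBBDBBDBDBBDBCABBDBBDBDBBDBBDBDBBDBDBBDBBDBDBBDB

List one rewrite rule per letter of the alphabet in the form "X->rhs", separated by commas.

A->B, B->BDB, C->CA, D->DB

  step 4 ⇒ step 5: DBBDBBDBDBBDBBDBDBBDBDBBDBBDBDBBDBBDBDBBDBDBBDBBDBDBBDBBDBDBBDBDBBDBBDBDBBDBCABBDBBDBDBBDB ⇒ DB·BDB·BDB·DB·BDB·BDB·DB·BDB·DB·BDB·BDB·DB·BDB·BDB·DB·BDB·DB·BDB·BDB·DB·BDB·DB·BDB·BDB·DB·BDB·BDB·DB·BDB·DB·BDB·BDB·DB·BDB·BDB·DB·BDB·DB·BDB·BDB·DB·BDB·DB·BDB·BDB·DB·BDB·BDB·DB·BDB·DB·BDB·BDB·DB·BDB·BDB·DB·BDB·DB·BDB·BDB·DB·BDB·DB·BDB·BDB·DB·BDB·BDB·DB·BDB·DB·BDB·BDB·DB·BDB·CA·B·BDB·BDB·DB·BDB·BDB·DB·BDB·DB·BDB·BDB·DB·BDB
    A ↦ B
    B ↦ BDB
    C ↦ CA
    D ↦ DB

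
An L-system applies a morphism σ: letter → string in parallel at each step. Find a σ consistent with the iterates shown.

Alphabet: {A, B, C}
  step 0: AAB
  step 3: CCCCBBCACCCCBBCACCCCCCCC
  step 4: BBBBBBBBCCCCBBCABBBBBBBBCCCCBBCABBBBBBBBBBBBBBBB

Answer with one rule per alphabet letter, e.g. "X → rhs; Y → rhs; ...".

A->CA, B->CC, C->BB

  step 3 ⇒ step 4: CCCCBBCACCCCBBCACCCCCCCC ⇒ BB·BB·BB·BB·CC·CC·BB·CA·BB·BB·BB·BB·CC·CC·BB·CA·BB·BB·BB·BB·BB·BB·BB·BB
    A ↦ CA
    B ↦ CC
    C ↦ BB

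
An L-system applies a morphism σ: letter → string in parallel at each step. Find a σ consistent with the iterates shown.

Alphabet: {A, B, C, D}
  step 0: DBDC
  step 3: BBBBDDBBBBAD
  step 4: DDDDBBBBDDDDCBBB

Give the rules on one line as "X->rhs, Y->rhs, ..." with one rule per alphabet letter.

A->CB, B->D, C->A, D->BB

  step 3 ⇒ step 4: BBBBDDBBBBAD ⇒ D·D·D·D·BB·BB·D·D·D·D·CB·BB
    A ↦ CB
    B ↦ D
    D ↦ BB
    C ↦ A  (constrained at step 0)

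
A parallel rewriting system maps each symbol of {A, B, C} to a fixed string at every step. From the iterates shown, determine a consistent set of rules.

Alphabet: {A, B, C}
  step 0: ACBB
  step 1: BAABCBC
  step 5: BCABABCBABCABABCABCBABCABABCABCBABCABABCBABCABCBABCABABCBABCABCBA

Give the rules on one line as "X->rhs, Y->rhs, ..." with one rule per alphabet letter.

A->BA, B->BC, C->A

  step 0 ⇒ step 1: ACBB ⇒ BA·A·BC·BC
    A ↦ BA
    B ↦ BC
    C ↦ A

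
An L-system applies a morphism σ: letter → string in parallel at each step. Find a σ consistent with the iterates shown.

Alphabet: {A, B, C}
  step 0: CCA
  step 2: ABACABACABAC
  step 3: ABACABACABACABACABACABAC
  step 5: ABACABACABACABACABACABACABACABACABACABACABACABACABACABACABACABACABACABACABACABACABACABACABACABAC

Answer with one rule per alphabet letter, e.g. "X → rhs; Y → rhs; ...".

  step 2 ⇒ step 3: ABACABACABAC ⇒ AB·AC·AB·AC·AB·AC·AB·AC·AB·AC·AB·AC
    A ↦ AB
    B ↦ AC
    C ↦ AC

A->AB, B->AC, C->AC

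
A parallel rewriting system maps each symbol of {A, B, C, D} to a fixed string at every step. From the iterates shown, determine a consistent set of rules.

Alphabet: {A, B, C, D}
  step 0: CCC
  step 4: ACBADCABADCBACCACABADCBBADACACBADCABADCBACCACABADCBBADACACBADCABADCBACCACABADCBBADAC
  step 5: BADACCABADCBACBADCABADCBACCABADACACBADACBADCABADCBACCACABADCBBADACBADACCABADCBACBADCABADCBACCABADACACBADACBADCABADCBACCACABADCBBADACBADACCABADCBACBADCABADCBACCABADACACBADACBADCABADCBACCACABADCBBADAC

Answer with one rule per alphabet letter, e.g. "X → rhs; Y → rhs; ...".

  step 4 ⇒ step 5: ACBADCABADCBACCACABADCBBADACACBADCABADCBACCACABADCBBADACACBADCABADCBACCACABADCBBADAC ⇒ BAD·AC·CA·BAD·CB·AC·BAD·CA·BAD·CB·AC·CA·BAD·AC·AC·BAD·AC·BAD·CA·BAD·CB·AC·CA·CA·BAD·CB·BAD·AC·BAD·AC·CA·BAD·CB·AC·BAD·CA·BAD·CB·AC·CA·BAD·AC·AC·BAD·AC·BAD·CA·BAD·CB·AC·CA·CA·BAD·CB·BAD·AC·BAD·AC·CA·BAD·CB·AC·BAD·CA·BAD·CB·AC·CA·BAD·AC·AC·BAD·AC·BAD·CA·BAD·CB·AC·CA·CA·BAD·CB·BAD·AC
    A ↦ BAD
    B ↦ CA
    C ↦ AC
    D ↦ CB

A->BAD, B->CA, C->AC, D->CB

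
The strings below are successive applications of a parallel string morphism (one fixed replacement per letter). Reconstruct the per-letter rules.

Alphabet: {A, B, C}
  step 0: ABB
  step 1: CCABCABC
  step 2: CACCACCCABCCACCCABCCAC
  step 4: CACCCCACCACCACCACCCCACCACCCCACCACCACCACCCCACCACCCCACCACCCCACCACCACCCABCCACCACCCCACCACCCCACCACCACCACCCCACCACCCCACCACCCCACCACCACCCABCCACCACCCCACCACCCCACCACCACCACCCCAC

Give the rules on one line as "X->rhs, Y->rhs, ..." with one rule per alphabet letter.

  step 1 ⇒ step 2: CCABCABC ⇒ CAC·CAC·CC·ABC·CAC·CC·ABC·CAC
    A ↦ CC
    B ↦ ABC
    C ↦ CAC

A->CC, B->ABC, C->CAC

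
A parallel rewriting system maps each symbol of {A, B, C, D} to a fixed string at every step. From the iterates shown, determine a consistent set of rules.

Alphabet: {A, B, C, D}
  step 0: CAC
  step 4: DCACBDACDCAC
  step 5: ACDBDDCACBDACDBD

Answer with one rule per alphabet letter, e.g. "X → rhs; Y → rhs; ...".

A->B, B->DC, C->D, D->AC

  step 4 ⇒ step 5: DCACBDACDCAC ⇒ AC·D·B·D·DC·AC·B·D·AC·D·B·D
    A ↦ B
    B ↦ DC
    C ↦ D
    D ↦ AC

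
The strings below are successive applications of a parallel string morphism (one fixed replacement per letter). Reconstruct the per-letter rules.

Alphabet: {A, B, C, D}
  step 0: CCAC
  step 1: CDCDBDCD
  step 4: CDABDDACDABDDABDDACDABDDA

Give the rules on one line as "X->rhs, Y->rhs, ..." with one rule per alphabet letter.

  step 0 ⇒ step 1: CCAC ⇒ CD·CD·BD·CD
    A ↦ BD
    C ↦ CD
    B ↦ D  (constrained at step 1)
    D ↦ A  (constrained at step 1)

A->BD, B->D, C->CD, D->A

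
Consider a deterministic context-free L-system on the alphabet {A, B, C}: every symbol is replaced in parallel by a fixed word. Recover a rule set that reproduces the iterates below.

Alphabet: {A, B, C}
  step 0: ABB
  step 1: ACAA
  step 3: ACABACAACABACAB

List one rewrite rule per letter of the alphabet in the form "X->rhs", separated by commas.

  step 0 ⇒ step 1: ABB ⇒ AC·A·A
    A ↦ AC
    B ↦ A
    C ↦ AB  (constrained at step 1)

A->AC, B->A, C->AB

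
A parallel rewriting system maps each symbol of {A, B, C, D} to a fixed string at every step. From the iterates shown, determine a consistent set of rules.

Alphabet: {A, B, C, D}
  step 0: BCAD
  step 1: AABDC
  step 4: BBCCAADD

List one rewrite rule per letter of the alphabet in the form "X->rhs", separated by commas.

A->D, B->AA, C->B, D->C

  step 0 ⇒ step 1: BCAD ⇒ AA·B·D·C
    A ↦ D
    B ↦ AA
    C ↦ B
    D ↦ C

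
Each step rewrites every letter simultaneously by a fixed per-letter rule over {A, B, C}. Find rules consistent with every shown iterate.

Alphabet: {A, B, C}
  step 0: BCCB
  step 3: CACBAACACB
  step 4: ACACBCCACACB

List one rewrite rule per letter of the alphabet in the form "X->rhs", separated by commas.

A->C, B->CB, C->A

  step 3 ⇒ step 4: CACBAACACB ⇒ A·C·A·CB·C·C·A·C·A·CB
    A ↦ C
    B ↦ CB
    C ↦ A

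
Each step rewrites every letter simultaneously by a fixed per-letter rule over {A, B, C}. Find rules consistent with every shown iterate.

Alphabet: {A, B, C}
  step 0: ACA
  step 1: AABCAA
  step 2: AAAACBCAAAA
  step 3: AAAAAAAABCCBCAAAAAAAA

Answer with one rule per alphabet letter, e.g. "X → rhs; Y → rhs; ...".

  step 2 ⇒ step 3: AAAACBCAAAA ⇒ AA·AA·AA·AA·BC·C·BC·AA·AA·AA·AA
    A ↦ AA
    B ↦ C
    C ↦ BC

A->AA, B->C, C->BC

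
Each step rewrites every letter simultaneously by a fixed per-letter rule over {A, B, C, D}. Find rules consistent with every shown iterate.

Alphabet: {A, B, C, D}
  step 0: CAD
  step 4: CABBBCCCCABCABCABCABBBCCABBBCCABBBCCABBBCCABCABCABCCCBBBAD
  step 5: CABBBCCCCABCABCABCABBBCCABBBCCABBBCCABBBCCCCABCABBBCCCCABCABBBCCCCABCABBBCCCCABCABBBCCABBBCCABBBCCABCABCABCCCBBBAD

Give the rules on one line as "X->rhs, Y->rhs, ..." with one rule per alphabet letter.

A->BB, B->C, C->CAB, D->BAD

  step 4 ⇒ step 5: CABBBCCCCABCABCABCABBBCCABBBCCABBBCCABBBCCABCABCABCCCBBBAD ⇒ CAB·BB·C·C·C·CAB·CAB·CAB·CAB·BB·C·CAB·BB·C·CAB·BB·C·CAB·BB·C·C·C·CAB·CAB·BB·C·C·C·CAB·CAB·BB·C·C·C·CAB·CAB·BB·C·C·C·CAB·CAB·BB·C·CAB·BB·C·CAB·BB·C·CAB·CAB·CAB·C·C·C·BB·BAD
    A ↦ BB
    B ↦ C
    C ↦ CAB
    D ↦ BAD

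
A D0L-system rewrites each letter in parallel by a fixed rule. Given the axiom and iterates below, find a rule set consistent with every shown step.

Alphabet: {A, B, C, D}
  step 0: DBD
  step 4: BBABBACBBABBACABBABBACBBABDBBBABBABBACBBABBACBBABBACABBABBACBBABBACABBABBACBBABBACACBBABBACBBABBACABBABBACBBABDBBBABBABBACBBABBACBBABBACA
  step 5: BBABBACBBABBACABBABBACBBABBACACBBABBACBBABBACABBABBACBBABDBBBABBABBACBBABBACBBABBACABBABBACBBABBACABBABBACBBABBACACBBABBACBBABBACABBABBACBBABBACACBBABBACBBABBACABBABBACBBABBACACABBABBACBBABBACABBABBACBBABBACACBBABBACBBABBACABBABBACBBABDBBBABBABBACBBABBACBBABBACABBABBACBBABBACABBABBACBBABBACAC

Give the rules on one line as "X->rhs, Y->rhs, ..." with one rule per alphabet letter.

A->C, B->BBA, C->A, D->BDB

  step 4 ⇒ step 5: BBABBACBBABBACABBABBACBBABDBBBABBABBACBBABBACBBABBACABBABBACBBABBACABBABBACBBABBACACBBABBACBBABBACABBABBACBBABDBBBABBABBACBBABBACBBABBACA ⇒ BBA·BBA·C·BBA·BBA·C·A·BBA·BBA·C·BBA·BBA·C·A·C·BBA·BBA·C·BBA·BBA·C·A·BBA·BBA·C·BBA·BDB·BBA·BBA·BBA·C·BBA·BBA·C·BBA·BBA·C·A·BBA·BBA·C·BBA·BBA·C·A·BBA·BBA·C·BBA·BBA·C·A·C·BBA·BBA·C·BBA·BBA·C·A·BBA·BBA·C·BBA·BBA·C·A·C·BBA·BBA·C·BBA·BBA·C·A·BBA·BBA·C·BBA·BBA·C·A·C·A·BBA·BBA·C·BBA·BBA·C·A·BBA·BBA·C·BBA·BBA·C·A·C·BBA·BBA·C·BBA·BBA·C·A·BBA·BBA·C·BBA·BDB·BBA·BBA·BBA·C·BBA·BBA·C·BBA·BBA·C·A·BBA·BBA·C·BBA·BBA·C·A·BBA·BBA·C·BBA·BBA·C·A·C
    A ↦ C
    B ↦ BBA
    C ↦ A
    D ↦ BDB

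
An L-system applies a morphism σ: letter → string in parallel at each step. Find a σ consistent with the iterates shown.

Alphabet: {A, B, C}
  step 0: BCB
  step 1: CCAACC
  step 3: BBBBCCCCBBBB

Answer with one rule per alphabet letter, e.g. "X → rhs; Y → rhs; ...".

  step 0 ⇒ step 1: BCB ⇒ CC·AA·CC
    B ↦ CC
    C ↦ AA
    A ↦ B  (constrained at step 1)

A->B, B->CC, C->AA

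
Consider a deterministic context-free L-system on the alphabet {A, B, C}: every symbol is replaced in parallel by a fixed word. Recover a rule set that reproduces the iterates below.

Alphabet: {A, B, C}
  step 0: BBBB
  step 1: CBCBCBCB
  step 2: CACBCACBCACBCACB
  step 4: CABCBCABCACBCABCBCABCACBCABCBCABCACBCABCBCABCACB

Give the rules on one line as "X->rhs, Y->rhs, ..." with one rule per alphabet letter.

A->B, B->CB, C->CA

  step 1 ⇒ step 2: CBCBCBCB ⇒ CA·CB·CA·CB·CA·CB·CA·CB
    B ↦ CB
    C ↦ CA
    A ↦ B  (constrained at step 2)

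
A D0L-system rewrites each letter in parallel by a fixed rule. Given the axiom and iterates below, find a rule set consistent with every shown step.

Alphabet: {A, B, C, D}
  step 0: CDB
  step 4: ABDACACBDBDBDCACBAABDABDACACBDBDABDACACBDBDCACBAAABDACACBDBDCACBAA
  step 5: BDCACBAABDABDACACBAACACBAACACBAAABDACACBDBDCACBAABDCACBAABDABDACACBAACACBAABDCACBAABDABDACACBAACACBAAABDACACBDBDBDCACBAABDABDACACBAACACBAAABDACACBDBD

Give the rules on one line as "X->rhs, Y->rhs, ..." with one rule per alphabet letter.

A->BD, B->CAC, C->A, D->BAA

  step 4 ⇒ step 5: ABDACACBDBDBDCACBAABDABDACACBDBDABDACACBDBDCACBAAABDACACBDBDCACBAA ⇒ BD·CAC·BAA·BD·A·BD·A·CAC·BAA·CAC·BAA·CAC·BAA·A·BD·A·CAC·BD·BD·CAC·BAA·BD·CAC·BAA·BD·A·BD·A·CAC·BAA·CAC·BAA·BD·CAC·BAA·BD·A·BD·A·CAC·BAA·CAC·BAA·A·BD·A·CAC·BD·BD·BD·CAC·BAA·BD·A·BD·A·CAC·BAA·CAC·BAA·A·BD·A·CAC·BD·BD
    A ↦ BD
    B ↦ CAC
    C ↦ A
    D ↦ BAA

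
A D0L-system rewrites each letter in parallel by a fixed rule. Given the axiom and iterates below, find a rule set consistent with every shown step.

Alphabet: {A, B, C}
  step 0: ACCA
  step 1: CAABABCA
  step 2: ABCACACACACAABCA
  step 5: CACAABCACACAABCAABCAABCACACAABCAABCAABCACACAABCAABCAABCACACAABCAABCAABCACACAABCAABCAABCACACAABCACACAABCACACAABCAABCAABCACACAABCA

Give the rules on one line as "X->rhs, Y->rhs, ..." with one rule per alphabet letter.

A->CA, B->CA, C->AB

  step 1 ⇒ step 2: CAABABCA ⇒ AB·CA·CA·CA·CA·CA·AB·CA
    A ↦ CA
    B ↦ CA
    C ↦ AB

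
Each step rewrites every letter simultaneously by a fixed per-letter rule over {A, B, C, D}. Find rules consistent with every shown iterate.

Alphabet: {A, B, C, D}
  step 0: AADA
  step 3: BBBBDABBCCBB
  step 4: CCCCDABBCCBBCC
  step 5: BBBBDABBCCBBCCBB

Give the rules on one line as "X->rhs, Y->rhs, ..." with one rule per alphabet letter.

  step 4 ⇒ step 5: CCCCDABBCCBBCC ⇒ B·B·B·B·DA·BB·C·C·B·B·C·C·B·B
    A ↦ BB
    B ↦ C
    C ↦ B
    D ↦ DA

A->BB, B->C, C->B, D->DA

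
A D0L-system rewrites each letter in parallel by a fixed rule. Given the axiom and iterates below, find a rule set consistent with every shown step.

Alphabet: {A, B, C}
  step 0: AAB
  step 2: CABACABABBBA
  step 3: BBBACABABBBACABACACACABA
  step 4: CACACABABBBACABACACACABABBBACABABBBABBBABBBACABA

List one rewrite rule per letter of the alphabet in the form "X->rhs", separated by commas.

  step 3 ⇒ step 4: BBBACABABBBACABACACACABA ⇒ CA·CA·CA·BA·BB·BA·CA·BA·CA·CA·CA·BA·BB·BA·CA·BA·BB·BA·BB·BA·BB·BA·CA·BA
    A ↦ BA
    B ↦ CA
    C ↦ BB

A->BA, B->CA, C->BB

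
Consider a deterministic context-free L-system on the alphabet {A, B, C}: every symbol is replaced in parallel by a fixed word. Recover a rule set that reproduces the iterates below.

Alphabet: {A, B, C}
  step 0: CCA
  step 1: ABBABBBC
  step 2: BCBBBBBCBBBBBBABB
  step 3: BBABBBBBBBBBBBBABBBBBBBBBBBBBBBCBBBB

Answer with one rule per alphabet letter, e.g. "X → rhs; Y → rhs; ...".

  step 2 ⇒ step 3: BCBBBBBCBBBBBBABB ⇒ BB·ABB·BB·BB·BB·BB·BB·ABB·BB·BB·BB·BB·BB·BB·BC·BB·BB
    A ↦ BC
    B ↦ BB
    C ↦ ABB

A->BC, B->BB, C->ABB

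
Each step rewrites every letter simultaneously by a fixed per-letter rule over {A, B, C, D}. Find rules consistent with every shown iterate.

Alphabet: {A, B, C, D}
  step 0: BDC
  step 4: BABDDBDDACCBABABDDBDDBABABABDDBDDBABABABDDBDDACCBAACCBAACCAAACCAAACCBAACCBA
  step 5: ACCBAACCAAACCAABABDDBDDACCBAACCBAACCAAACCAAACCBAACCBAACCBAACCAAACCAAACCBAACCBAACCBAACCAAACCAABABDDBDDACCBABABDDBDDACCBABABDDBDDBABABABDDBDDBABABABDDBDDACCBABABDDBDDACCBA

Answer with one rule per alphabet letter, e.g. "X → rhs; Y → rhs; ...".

A->BA, B->ACC, C->BDD, D->A

  step 4 ⇒ step 5: BABDDBDDACCBABABDDBDDBABABABDDBDDBABABABDDBDDACCBAACCBAACCAAACCAAACCBAACCBA ⇒ ACC·BA·ACC·A·A·ACC·A·A·BA·BDD·BDD·ACC·BA·ACC·BA·ACC·A·A·ACC·A·A·ACC·BA·ACC·BA·ACC·BA·ACC·A·A·ACC·A·A·ACC·BA·ACC·BA·ACC·BA·ACC·A·A·ACC·A·A·BA·BDD·BDD·ACC·BA·BA·BDD·BDD·ACC·BA·BA·BDD·BDD·BA·BA·BA·BDD·BDD·BA·BA·BA·BDD·BDD·ACC·BA·BA·BDD·BDD·ACC·BA
    A ↦ BA
    B ↦ ACC
    C ↦ BDD
    D ↦ A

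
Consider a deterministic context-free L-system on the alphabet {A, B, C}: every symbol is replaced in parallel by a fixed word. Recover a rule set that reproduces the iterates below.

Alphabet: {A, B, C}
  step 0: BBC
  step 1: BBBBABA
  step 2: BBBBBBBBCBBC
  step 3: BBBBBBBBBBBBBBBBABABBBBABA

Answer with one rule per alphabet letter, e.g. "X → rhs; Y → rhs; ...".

A->C, B->BB, C->ABA

  step 2 ⇒ step 3: BBBBBBBBCBBC ⇒ BB·BB·BB·BB·BB·BB·BB·BB·ABA·BB·BB·ABA
    B ↦ BB
    C ↦ ABA
  step 1 ⇒ step 2: BBBBABA ⇒ BB·BB·BB·BB·C·BB·C
    A ↦ C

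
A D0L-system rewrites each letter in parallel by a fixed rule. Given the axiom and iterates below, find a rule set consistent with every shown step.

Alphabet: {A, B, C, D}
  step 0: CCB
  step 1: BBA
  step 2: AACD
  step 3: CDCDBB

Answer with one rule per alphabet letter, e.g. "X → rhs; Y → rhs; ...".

A->CD, B->A, C->B, D->B

  step 2 ⇒ step 3: AACD ⇒ CD·CD·B·B
    A ↦ CD
    C ↦ B
    D ↦ B
  step 0 ⇒ step 1: CCB ⇒ B·B·A
    B ↦ A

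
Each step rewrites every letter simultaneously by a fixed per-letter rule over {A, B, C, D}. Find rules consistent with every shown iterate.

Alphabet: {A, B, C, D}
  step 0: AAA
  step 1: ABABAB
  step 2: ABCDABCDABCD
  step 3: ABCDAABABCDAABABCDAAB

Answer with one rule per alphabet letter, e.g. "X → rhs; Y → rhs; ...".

A->AB, B->CD, C->A, D->AB

  step 2 ⇒ step 3: ABCDABCDABCD ⇒ AB·CD·A·AB·AB·CD·A·AB·AB·CD·A·AB
    A ↦ AB
    B ↦ CD
    C ↦ A
    D ↦ AB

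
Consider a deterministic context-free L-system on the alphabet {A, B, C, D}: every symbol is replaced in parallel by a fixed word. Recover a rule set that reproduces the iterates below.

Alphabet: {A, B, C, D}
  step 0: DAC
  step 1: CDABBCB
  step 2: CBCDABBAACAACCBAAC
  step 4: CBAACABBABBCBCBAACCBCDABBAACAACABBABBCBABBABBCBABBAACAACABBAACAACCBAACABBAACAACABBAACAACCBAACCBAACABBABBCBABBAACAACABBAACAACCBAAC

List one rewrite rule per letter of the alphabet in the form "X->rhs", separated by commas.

A->ABB, B->AAC, C->CB, D->CD

  step 1 ⇒ step 2: CDABBCB ⇒ CB·CD·ABB·AAC·AAC·CB·AAC
    A ↦ ABB
    B ↦ AAC
    C ↦ CB
    D ↦ CD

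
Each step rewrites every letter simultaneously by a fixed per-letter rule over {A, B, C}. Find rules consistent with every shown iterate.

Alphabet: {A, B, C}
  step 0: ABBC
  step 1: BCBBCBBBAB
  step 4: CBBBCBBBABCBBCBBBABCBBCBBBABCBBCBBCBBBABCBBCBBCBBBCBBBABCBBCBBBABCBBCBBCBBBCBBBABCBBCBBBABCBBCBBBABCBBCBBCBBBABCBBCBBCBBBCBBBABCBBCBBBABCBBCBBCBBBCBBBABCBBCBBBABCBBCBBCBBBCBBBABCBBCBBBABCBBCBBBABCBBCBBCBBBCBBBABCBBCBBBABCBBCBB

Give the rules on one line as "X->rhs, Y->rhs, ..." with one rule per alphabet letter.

  step 0 ⇒ step 1: ABBC ⇒ B·CBB·CBB·BAB
    A ↦ B
    B ↦ CBB
    C ↦ BAB

A->B, B->CBB, C->BAB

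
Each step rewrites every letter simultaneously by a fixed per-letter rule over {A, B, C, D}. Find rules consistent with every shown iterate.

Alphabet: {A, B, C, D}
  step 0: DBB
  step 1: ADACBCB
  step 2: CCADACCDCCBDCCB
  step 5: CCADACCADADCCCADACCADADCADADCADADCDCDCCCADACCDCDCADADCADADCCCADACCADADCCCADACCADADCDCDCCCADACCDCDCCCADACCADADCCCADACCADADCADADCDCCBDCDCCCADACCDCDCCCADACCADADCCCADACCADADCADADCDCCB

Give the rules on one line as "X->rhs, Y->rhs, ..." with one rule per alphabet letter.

A->CC, B->CB, C->DC, D->ADA

  step 1 ⇒ step 2: ADACBCB ⇒ CC·ADA·CC·DC·CB·DC·CB
    A ↦ CC
    B ↦ CB
    C ↦ DC
    D ↦ ADA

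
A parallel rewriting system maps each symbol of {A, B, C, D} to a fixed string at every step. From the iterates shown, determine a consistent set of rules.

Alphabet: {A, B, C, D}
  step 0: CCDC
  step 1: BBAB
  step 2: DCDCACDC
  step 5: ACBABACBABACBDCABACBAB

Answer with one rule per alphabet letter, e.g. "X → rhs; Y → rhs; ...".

A->AC, B->DC, C->B, D->A

  step 1 ⇒ step 2: BBAB ⇒ DC·DC·AC·DC
    A ↦ AC
    B ↦ DC
  step 0 ⇒ step 1: CCDC ⇒ B·B·A·B
    C ↦ B
  step 0 ⇒ step 1: CCDC ⇒ B·B·A·B
    D ↦ A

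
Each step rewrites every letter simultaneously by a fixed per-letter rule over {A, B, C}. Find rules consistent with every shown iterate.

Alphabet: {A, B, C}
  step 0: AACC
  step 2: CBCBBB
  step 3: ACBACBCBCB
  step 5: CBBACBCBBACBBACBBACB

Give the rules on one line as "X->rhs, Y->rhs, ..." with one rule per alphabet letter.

A->B, B->CB, C->A

  step 2 ⇒ step 3: CBCBBB ⇒ A·CB·A·CB·CB·CB
    B ↦ CB
    C ↦ A
    A ↦ B  (constrained at step 0)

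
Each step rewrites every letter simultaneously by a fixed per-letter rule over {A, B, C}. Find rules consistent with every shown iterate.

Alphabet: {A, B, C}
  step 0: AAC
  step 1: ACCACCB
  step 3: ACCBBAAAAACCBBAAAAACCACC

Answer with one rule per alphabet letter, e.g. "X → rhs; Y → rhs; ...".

  step 0 ⇒ step 1: AAC ⇒ ACC·ACC·B
    A ↦ ACC
    C ↦ B
    B ↦ AA  (constrained at step 1)

A->ACC, B->AA, C->B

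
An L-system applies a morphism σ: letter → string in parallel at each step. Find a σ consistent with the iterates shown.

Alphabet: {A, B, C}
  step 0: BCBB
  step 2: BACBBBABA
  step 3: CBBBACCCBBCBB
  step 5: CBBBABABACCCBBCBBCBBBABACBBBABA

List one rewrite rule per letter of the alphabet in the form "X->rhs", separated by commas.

A->BB, B->C, C->BA

  step 2 ⇒ step 3: BACBBBABA ⇒ C·BB·BA·C·C·C·BB·C·BB
    A ↦ BB
    B ↦ C
    C ↦ BA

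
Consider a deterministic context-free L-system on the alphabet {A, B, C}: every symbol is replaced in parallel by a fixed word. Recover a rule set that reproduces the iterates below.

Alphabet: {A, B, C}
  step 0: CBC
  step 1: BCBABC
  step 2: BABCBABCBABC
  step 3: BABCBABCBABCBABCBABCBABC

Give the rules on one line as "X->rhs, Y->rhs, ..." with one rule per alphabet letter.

A->BC, B->BA, C->BC

  step 2 ⇒ step 3: BABCBABCBABC ⇒ BA·BC·BA·BC·BA·BC·BA·BC·BA·BC·BA·BC
    A ↦ BC
    B ↦ BA
    C ↦ BC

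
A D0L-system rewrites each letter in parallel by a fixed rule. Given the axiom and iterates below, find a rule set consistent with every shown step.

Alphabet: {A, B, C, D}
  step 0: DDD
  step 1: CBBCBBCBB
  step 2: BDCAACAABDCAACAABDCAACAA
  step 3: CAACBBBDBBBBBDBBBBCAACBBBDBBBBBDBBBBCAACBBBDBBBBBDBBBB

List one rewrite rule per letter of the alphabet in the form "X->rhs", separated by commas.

  step 2 ⇒ step 3: BDCAACAABDCAACAABDCAACAA ⇒ CAA·CBB·BD·BB·BB·BD·BB·BB·CAA·CBB·BD·BB·BB·BD·BB·BB·CAA·CBB·BD·BB·BB·BD·BB·BB
    A ↦ BB
    B ↦ CAA
    C ↦ BD
    D ↦ CBB

A->BB, B->CAA, C->BD, D->CBB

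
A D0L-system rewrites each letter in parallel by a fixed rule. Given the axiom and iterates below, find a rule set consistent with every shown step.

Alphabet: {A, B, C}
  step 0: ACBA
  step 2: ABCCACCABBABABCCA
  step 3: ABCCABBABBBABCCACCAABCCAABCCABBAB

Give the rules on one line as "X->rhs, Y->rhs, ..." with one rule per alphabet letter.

A->AB, B->CCA, C->B

  step 2 ⇒ step 3: ABCCACCABBABABCCA ⇒ AB·CCA·B·B·AB·B·B·AB·CCA·CCA·AB·CCA·AB·CCA·B·B·AB
    A ↦ AB
    B ↦ CCA
    C ↦ B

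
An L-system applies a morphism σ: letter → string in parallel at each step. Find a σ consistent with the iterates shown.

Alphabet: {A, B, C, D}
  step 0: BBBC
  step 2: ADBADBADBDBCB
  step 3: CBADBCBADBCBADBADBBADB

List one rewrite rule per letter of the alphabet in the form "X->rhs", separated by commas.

A->CB, B->DB, C->BA, D->A

  step 2 ⇒ step 3: ADBADBADBDBCB ⇒ CB·A·DB·CB·A·DB·CB·A·DB·A·DB·BA·DB
    A ↦ CB
    B ↦ DB
    C ↦ BA
    D ↦ A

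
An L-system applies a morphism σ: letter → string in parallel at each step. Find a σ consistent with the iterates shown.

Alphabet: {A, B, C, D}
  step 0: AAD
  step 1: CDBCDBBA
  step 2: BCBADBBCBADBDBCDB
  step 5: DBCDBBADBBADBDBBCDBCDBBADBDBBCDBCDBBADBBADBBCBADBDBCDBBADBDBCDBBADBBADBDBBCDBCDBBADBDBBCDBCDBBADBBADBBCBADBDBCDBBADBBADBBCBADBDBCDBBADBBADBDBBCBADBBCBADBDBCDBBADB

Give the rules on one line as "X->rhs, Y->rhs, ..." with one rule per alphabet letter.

  step 1 ⇒ step 2: CDBCDBBA ⇒ BC·BA·DB·BC·BA·DB·DB·CDB
    A ↦ CDB
    B ↦ DB
    C ↦ BC
    D ↦ BA

A->CDB, B->DB, C->BC, D->BA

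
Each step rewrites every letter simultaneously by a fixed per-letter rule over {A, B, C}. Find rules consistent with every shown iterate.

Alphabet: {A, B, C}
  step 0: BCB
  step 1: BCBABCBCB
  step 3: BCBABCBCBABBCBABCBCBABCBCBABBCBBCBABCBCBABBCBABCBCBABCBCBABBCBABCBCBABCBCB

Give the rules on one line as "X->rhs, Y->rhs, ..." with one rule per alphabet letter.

A->AB, B->BCB, C->ABC

  step 0 ⇒ step 1: BCB ⇒ BCB·ABC·BCB
    B ↦ BCB
    C ↦ ABC
    A ↦ AB  (constrained at step 1)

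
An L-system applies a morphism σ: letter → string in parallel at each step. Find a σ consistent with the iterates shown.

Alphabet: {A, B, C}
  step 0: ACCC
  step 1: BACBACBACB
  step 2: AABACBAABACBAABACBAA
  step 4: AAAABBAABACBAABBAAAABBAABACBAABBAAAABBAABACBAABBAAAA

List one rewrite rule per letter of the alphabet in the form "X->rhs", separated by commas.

A->B, B->AA, C->ACB

  step 1 ⇒ step 2: BACBACBACB ⇒ AA·B·ACB·AA·B·ACB·AA·B·ACB·AA
    A ↦ B
    B ↦ AA
    C ↦ ACB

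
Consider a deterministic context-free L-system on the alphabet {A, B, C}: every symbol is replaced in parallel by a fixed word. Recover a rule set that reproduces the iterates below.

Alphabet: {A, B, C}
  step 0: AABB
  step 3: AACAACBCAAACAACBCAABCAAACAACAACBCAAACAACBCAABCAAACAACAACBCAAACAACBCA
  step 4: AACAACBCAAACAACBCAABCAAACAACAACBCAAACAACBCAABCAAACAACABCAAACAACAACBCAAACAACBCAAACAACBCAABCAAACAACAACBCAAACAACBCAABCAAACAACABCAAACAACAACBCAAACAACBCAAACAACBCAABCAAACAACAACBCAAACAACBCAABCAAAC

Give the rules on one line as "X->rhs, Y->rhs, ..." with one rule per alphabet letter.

A->AAC, B->A, C->BCA

  step 3 ⇒ step 4: AACAACBCAAACAACBCAABCAAACAACAACBCAAACAACBCAABCAAACAACAACBCAAACAACBCA ⇒ AAC·AAC·BCA·AAC·AAC·BCA·A·BCA·AAC·AAC·AAC·BCA·AAC·AAC·BCA·A·BCA·AAC·AAC·A·BCA·AAC·AAC·AAC·BCA·AAC·AAC·BCA·AAC·AAC·BCA·A·BCA·AAC·AAC·AAC·BCA·AAC·AAC·BCA·A·BCA·AAC·AAC·A·BCA·AAC·AAC·AAC·BCA·AAC·AAC·BCA·AAC·AAC·BCA·A·BCA·AAC·AAC·AAC·BCA·AAC·AAC·BCA·A·BCA·AAC
    A ↦ AAC
    B ↦ A
    C ↦ BCA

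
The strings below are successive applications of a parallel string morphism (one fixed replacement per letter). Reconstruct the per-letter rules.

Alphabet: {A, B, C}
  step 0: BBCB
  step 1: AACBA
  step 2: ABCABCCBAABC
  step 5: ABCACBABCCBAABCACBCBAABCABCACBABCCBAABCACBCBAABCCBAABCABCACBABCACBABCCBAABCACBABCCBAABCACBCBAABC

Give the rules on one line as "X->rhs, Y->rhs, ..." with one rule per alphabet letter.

  step 1 ⇒ step 2: AACBA ⇒ ABC·ABC·CB·A·ABC
    A ↦ ABC
    B ↦ A
    C ↦ CB

A->ABC, B->A, C->CB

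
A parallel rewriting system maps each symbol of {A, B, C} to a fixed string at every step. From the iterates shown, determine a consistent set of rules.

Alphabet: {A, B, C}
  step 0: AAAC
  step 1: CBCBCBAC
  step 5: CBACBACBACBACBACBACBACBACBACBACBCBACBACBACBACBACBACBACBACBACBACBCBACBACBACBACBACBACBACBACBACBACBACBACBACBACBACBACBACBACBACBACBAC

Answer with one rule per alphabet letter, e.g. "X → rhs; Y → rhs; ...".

A->CB, B->BA, C->AC

  step 0 ⇒ step 1: AAAC ⇒ CB·CB·CB·AC
    A ↦ CB
    C ↦ AC
    B ↦ BA  (constrained at step 1)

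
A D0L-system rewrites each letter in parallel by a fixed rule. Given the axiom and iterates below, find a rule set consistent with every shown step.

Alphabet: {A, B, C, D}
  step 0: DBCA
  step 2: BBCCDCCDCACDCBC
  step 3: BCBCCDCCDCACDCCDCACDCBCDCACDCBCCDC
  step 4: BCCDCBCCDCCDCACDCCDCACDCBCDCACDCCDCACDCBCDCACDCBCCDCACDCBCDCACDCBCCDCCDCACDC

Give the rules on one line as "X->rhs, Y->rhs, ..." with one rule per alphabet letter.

  step 3 ⇒ step 4: BCBCCDCCDCACDCCDCACDCBCDCACDCBCCDC ⇒ BC·CDC·BC·CDC·CDC·A·CDC·CDC·A·CDC·B·CDC·A·CDC·CDC·A·CDC·B·CDC·A·CDC·BC·CDC·A·CDC·B·CDC·A·CDC·BC·CDC·CDC·A·CDC
    A ↦ B
    B ↦ BC
    C ↦ CDC
    D ↦ A

A->B, B->BC, C->CDC, D->A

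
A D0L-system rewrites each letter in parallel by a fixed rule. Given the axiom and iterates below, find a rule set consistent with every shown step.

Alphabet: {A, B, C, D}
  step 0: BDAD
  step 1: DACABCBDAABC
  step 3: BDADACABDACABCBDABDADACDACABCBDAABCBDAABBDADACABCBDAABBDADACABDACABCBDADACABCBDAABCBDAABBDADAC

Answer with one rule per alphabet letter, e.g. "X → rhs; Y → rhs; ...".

  step 0 ⇒ step 1: BDAD ⇒ DAC·ABC·BDA·ABC
    A ↦ BDA
    B ↦ DAC
    D ↦ ABC
    C ↦ AB  (constrained at step 1)

A->BDA, B->DAC, C->AB, D->ABC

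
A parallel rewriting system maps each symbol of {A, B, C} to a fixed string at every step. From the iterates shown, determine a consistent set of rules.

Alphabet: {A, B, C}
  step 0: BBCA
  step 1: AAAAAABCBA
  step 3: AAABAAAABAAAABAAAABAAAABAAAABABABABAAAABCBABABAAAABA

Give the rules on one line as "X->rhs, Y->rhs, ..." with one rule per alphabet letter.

A->BA, B->AAA, C->BC

  step 0 ⇒ step 1: BBCA ⇒ AAA·AAA·BC·BA
    A ↦ BA
    B ↦ AAA
    C ↦ BC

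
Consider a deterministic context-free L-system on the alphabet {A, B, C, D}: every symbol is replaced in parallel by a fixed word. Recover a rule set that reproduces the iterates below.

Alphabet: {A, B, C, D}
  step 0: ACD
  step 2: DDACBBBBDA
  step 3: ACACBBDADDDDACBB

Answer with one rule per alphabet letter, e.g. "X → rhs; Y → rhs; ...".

A->BB, B->D, C->DA, D->AC

  step 2 ⇒ step 3: DDACBBBBDA ⇒ AC·AC·BB·DA·D·D·D·D·AC·BB
    A ↦ BB
    B ↦ D
    C ↦ DA
    D ↦ AC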